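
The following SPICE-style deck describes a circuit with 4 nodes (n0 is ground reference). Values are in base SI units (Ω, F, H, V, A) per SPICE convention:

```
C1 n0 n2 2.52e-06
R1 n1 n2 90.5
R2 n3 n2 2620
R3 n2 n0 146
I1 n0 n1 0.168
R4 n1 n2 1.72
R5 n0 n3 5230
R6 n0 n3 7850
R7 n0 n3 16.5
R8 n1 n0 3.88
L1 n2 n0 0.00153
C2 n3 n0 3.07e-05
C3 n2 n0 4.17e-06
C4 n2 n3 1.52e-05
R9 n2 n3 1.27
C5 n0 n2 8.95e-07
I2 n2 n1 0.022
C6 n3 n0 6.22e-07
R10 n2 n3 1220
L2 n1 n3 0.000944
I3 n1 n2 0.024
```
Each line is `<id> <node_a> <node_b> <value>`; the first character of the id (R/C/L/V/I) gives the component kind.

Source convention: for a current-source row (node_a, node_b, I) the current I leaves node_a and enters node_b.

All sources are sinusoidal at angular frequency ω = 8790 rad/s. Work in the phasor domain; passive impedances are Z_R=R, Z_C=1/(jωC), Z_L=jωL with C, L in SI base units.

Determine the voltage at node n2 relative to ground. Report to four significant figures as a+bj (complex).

0.2517-0.1910j V

Element admittances at ω=8790 rad/s:
  Y(C1) = 0.000+0.02215j S between n0,n2
  Y(R1) = 0.01105+0.000j S between n1,n2
  Y(R2) = 0.0003817+0.000j S between n3,n2
  Y(R3) = 0.006849+0.000j S between n2,n0
  I1: injects 0.168 A into n1 (from n0)
  Y(R4) = 0.5814+0.000j S between n1,n2
  Y(R5) = 0.0001912+0.000j S between n0,n3
  Y(R6) = 0.0001274+0.000j S between n0,n3
  Y(R7) = 0.06061+0.000j S between n0,n3
  Y(R8) = 0.2577+0.000j S between n1,n0
  Y(L1) = 0.000-0.07436j S between n2,n0
  Y(C2) = 0.000+0.2699j S between n3,n0
  Y(C3) = 0.000+0.03665j S between n2,n0
  Y(C4) = 0.000+0.1336j S between n2,n3
  Y(R9) = 0.7874+0.000j S between n2,n3
  Y(C5) = 0.000+0.007867j S between n0,n2
  I2: injects 0.022 A into n1 (from n2)
  Y(C6) = 0.000+0.005467j S between n3,n0
  Y(R10) = 0.0008197+0.000j S between n2,n3
  Y(L2) = 0.000-0.1205j S between n1,n3
  I3: injects 0.024 A into n2 (from n1)
Assemble and solve the 3×3 MNA system:
  V(n1)=0.3512-0.1068j  V(n2)=0.2517-0.1910j  V(n3)=0.1657-0.2438j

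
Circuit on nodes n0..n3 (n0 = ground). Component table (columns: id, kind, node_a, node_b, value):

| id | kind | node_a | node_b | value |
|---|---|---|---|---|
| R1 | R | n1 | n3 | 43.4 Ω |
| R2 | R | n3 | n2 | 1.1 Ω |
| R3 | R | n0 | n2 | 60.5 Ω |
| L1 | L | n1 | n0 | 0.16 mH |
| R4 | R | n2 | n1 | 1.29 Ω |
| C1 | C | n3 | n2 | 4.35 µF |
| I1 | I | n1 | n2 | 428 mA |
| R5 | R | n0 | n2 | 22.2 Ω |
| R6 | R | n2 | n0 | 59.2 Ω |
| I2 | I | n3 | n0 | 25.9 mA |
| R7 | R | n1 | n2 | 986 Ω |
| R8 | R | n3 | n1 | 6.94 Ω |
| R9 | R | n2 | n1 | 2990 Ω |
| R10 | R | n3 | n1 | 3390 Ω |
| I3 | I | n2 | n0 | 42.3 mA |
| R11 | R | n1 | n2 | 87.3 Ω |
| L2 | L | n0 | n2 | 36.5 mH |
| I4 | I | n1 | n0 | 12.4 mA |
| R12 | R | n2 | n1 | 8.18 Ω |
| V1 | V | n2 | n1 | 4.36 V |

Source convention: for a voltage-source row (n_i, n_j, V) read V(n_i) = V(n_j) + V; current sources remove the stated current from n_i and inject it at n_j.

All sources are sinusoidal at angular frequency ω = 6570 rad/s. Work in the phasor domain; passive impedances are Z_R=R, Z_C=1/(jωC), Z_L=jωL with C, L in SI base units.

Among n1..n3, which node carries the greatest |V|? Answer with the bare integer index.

Element admittances at ω=6570 rad/s:
  Y(R1) = 0.02304+0.000j S between n1,n3
  Y(R2) = 0.9091+0.000j S between n3,n2
  Y(R3) = 0.01653+0.000j S between n0,n2
  Y(L1) = 0.000-0.9513j S between n1,n0
  Y(R4) = 0.7752+0.000j S between n2,n1
  Y(C1) = 0.000+0.02858j S between n3,n2
  I1: injects 0.428 A into n2 (from n1)
  Y(R5) = 0.04505+0.000j S between n0,n2
  Y(R6) = 0.01689+0.000j S between n2,n0
  I2: injects 0.0259 A into n0 (from n3)
  Y(R7) = 0.001014+0.000j S between n1,n2
  Y(R8) = 0.1441+0.000j S between n3,n1
  Y(R9) = 0.0003344+0.000j S between n2,n1
  Y(R10) = 0.0002950+0.000j S between n3,n1
  I3: injects 0.0423 A into n0 (from n2)
  Y(R11) = 0.01145+0.000j S between n1,n2
  Y(L2) = 0.000-0.004170j S between n0,n2
  I4: injects 0.0124 A into n0 (from n1)
  Y(R12) = 0.1222+0.000j S between n2,n1
  V1: constraint V(n2)−V(n1) = 4.36
Assemble and solve the 4×4 MNA system:
  V(n1)=-0.05499-0.4379j  V(n2)=4.305-0.4379j  V(n3)=3.603-0.4193j
  i(V1)=-4.557+0.04919j

2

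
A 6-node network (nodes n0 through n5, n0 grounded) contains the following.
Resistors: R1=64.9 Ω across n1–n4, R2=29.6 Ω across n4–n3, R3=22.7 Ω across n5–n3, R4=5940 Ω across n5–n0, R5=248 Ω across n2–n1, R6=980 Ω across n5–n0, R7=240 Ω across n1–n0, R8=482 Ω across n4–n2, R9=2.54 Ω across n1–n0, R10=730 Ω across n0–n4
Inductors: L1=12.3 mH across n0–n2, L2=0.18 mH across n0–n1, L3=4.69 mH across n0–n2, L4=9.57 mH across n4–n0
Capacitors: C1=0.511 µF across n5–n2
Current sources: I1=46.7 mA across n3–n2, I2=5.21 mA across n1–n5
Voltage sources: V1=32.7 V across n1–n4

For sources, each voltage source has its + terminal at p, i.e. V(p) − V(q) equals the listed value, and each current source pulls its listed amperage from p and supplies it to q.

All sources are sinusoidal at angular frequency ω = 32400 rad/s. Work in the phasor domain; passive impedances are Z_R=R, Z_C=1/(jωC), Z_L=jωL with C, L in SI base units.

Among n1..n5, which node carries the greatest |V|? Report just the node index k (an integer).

MNA unknowns: 5 node voltages V₁..V_5 plus 1 source current (V1)
R1: Y=0.01541+0.000j on G[1,4]
R2: Y=0.03378+0.000j on G[4,3]
L1: Y=0.000-0.002509j on G[0,2]
R3: Y=0.04405+0.000j on G[5,3]
C1: Y=0.000+0.01656j on G[5,2]
I1: z[3]−=0.0467, z[2]+=0.0467
I2: z[1]−=0.00521, z[5]+=0.00521
R4: Y=0.0001684+0.000j on G[5,0]
R5: Y=0.004032+0.000j on G[2,1]
L2: Y=0.000-0.1715j on G[0,1]
R6: Y=0.001020+0.000j on G[5,0]
R7: Y=0.004167+0.000j on G[1,0]
R8: Y=0.002075+0.000j on G[4,2]
L3: Y=0.000-0.006581j on G[0,2]
R9: Y=0.3937+0.000j on G[1,0]
L4: Y=0.000-0.003225j on G[4,0]
R10: Y=0.001370+0.000j on G[0,4]
V1: row V1−V4=32.7, i_V1 at 1,4
solve → V1=0.7949-0.3602j, V2=-19.90-20.90j, V3=-23.81-1.893j, V4=-31.91-0.3602j, V5=-16.55-3.069j
aux → i_V1=-0.8470+0.1968j

4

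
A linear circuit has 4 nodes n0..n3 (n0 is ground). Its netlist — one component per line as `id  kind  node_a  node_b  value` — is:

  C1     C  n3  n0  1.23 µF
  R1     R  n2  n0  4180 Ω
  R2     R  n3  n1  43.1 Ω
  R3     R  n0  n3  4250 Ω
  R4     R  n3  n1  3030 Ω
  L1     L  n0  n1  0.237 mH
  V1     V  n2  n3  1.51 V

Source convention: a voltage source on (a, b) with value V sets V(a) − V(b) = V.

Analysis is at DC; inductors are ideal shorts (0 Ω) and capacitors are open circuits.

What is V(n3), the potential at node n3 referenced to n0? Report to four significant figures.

MNA unknowns: 3 node voltages V₁..V_3 plus 2 source currents (L1, V1)
C1: Y=0.000 on G[3,0]
R1: Y=0.0002392 on G[2,0]
R2: Y=0.02320 on G[3,1]
R3: Y=0.0002353 on G[0,3]
R4: Y=0.0003300 on G[3,1]
L1: row V0−V1=0, i_L1 at 0,1
V1: row V2−V3=1.51, i_V1 at 2,3
solve → V1=0.000, V2=1.495, V3=-0.01505
aux → i_L1=0.0003541, i_V1=-0.0003576

-0.01505 V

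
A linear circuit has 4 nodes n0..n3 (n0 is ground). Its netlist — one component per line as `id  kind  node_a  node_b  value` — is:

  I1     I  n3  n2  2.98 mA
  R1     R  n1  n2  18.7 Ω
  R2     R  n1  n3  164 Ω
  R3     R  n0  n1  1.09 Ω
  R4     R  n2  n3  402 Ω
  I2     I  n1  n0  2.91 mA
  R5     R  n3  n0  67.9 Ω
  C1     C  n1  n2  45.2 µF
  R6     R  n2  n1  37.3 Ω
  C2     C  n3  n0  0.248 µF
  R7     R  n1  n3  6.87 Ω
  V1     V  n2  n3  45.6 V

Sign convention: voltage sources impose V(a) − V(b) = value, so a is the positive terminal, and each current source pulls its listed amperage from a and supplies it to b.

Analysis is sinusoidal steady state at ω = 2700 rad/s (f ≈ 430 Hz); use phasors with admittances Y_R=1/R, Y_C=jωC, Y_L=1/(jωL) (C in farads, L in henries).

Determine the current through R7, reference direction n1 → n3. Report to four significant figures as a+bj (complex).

3.044+1.771j A

MNA unknowns: 3 node voltages V₁..V_3 plus 1 source current (V1)
I1: z[3]−=0.00298, z[2]+=0.00298
R1: Y=0.05348+0.000j on G[1,2]
R2: Y=0.006098+0.000j on G[1,3]
R3: Y=0.9174+0.000j on G[0,1]
R4: Y=0.002488+0.000j on G[2,3]
I2: z[1]−=0.00291, z[0]+=0.00291
R5: Y=0.01473+0.000j on G[3,0]
C1: Y=0.000+0.1220j on G[1,2]
R6: Y=0.02681+0.000j on G[2,1]
C2: Y=0.000+0.0006696j on G[3,0]
R7: Y=0.1456+0.000j on G[1,3]
V1: row V2−V3=45.6, i_V1 at 2,3
solve → V1=0.3187+0.2071j, V2=25.00-11.96j, V3=-20.60-11.96j
aux → i_V1=-3.578-2.036j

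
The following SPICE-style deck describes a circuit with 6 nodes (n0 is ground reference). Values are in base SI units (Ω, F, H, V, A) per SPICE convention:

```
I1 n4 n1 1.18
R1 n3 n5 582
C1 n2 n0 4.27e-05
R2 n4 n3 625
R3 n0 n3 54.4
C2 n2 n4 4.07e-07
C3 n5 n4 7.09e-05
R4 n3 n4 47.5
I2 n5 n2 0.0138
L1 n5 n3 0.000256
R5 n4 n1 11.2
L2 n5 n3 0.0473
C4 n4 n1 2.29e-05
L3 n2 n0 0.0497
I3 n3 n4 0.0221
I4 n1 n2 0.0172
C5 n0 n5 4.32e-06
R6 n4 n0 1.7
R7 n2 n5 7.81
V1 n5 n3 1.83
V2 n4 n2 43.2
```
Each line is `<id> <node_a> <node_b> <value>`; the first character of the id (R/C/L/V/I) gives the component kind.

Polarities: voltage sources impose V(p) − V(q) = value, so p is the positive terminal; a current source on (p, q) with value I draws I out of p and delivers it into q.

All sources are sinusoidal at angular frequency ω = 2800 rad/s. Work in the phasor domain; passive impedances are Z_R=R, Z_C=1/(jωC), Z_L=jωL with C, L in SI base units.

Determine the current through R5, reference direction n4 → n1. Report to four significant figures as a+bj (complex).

-0.7672+0.5509j A

MNA unknowns: 5 node voltages V₁..V_5 plus 2 source currents (V1, V2)
I1: z[4]−=1.18, z[1]+=1.18
R1: Y=0.001718+0.000j on G[3,5]
C1: Y=0.000+0.1196j on G[2,0]
R2: Y=0.001600+0.000j on G[4,3]
R3: Y=0.01838+0.000j on G[0,3]
C2: Y=0.000+0.001140j on G[2,4]
C3: Y=0.000+0.1985j on G[5,4]
R4: Y=0.02105+0.000j on G[3,4]
I2: z[5]−=0.0138, z[2]+=0.0138
L1: Y=0.000-1.395j on G[5,3]
R5: Y=0.08929+0.000j on G[4,1]
L2: Y=0.000-0.007551j on G[5,3]
C4: Y=0.000+0.06412j on G[4,1]
L3: Y=0.000-0.007186j on G[2,0]
I3: z[3]−=0.0221, z[4]+=0.0221
I4: z[1]−=0.0172, z[2]+=0.0172
C5: Y=0.000+0.01210j on G[0,5]
R6: Y=0.5882+0.000j on G[4,0]
R7: Y=0.1280+0.000j on G[2,5]
V1: row V5−V3=1.83, i_V1 at 5,3
V2: row V4−V2=43.2, i_V2 at 4,2
solve → V1=10.86+1.164j, V2=-40.94+7.334j, V3=-12.66+22.68j, V4=2.263+7.334j, V5=-10.83+22.68j
aux → i_V1=-0.5516+3.331j, i_V2=-4.711-6.614j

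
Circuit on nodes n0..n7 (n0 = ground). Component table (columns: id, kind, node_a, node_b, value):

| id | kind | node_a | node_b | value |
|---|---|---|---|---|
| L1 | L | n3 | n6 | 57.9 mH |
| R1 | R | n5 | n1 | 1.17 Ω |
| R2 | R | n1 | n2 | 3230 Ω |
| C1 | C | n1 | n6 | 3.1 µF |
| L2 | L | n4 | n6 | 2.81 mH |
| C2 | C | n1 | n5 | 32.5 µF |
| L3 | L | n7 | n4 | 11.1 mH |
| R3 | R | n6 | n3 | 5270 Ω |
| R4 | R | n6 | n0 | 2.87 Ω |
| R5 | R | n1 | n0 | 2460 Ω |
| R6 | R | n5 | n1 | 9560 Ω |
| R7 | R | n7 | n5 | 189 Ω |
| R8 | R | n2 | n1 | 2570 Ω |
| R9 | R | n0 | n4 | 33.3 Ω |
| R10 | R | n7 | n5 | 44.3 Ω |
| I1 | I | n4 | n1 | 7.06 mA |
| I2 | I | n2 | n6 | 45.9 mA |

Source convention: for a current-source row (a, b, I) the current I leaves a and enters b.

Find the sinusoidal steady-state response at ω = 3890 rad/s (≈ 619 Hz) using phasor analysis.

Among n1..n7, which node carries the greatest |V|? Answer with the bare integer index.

2

Element admittances at ω=3890 rad/s:
  Y(L1) = 0.000-0.004440j S between n3,n6
  Y(R1) = 0.8547+0.000j S between n5,n1
  Y(R2) = 0.0003096+0.000j S between n1,n2
  Y(C1) = 0.000+0.01206j S between n1,n6
  Y(L2) = 0.000-0.09148j S between n4,n6
  Y(C2) = 0.000+0.1264j S between n1,n5
  Y(L3) = 0.000-0.02316j S between n7,n4
  Y(R3) = 0.0001898+0.000j S between n6,n3
  Y(R4) = 0.3484+0.000j S between n6,n0
  Y(R5) = 0.0004065+0.000j S between n1,n0
  Y(R6) = 0.0001046+0.000j S between n5,n1
  Y(R7) = 0.005291+0.000j S between n7,n5
  Y(R8) = 0.0003891+0.000j S between n2,n1
  Y(R9) = 0.03003+0.000j S between n0,n4
  Y(R10) = 0.02257+0.000j S between n7,n5
  I1: injects 0.00706 A into n1 (from n4)
  I2: injects 0.0459 A into n6 (from n2)
Assemble and solve the 7×7 MNA system:
  V(n1)=-4.157+0.004314j  V(n2)=-69.85+0.004314j  V(n3)=0.05555+0.02322j  V(n4)=-0.5882-0.2694j  V(n5)=-4.123-0.06017j  V(n6)=0.05555+0.02322j  V(n7)=-2.782-1.883j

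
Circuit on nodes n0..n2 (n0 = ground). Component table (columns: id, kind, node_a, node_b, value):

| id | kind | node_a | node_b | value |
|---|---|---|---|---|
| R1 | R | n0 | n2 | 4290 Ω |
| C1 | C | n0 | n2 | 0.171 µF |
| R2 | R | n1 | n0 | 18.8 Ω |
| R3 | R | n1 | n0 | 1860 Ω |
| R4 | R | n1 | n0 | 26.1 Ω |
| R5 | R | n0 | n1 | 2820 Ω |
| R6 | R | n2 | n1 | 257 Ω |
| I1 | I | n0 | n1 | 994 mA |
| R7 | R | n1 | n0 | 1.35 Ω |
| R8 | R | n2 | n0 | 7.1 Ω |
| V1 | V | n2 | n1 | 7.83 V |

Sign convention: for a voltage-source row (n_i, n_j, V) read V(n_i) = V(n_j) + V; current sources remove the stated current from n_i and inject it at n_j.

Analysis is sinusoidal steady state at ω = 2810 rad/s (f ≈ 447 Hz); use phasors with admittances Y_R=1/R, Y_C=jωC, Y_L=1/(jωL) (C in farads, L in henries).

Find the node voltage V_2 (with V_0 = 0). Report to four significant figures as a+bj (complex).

Apply KCL at each of the 2 non-ground nodes and solve the resulting linear system.
Node n1: branches {R2, R3, R4, R5, R6, I1, R7, V1} → V_1 = -0.1136-0.003806j
Node n2: branches {R1, C1, R6, R8, V1} → V_2 = 7.716-0.003806j
Source currents: i(V1)=-1.119-0.003171j

7.716-0.003806j V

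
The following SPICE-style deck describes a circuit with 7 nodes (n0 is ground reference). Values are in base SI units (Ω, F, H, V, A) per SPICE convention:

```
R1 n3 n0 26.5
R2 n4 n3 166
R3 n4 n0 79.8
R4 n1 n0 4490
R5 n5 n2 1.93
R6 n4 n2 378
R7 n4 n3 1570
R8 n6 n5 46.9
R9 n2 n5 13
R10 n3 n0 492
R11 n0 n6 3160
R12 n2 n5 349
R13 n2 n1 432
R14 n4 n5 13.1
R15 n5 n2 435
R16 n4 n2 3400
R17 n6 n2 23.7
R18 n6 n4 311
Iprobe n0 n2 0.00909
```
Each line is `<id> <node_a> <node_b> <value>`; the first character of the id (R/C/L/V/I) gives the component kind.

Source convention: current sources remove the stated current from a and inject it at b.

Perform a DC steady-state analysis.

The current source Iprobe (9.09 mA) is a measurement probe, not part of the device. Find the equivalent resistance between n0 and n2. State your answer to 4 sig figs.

Element admittances at DC:
  Y(R1) = 0.03774 S between n3,n0
  Y(R2) = 0.006024 S between n4,n3
  Y(R3) = 0.01253 S between n4,n0
  Y(R4) = 0.0002227 S between n1,n0
  Y(R5) = 0.5181 S between n5,n2
  Y(R6) = 0.002646 S between n4,n2
  Y(R7) = 0.0006369 S between n4,n3
  Y(R8) = 0.02132 S between n6,n5
  Y(R9) = 0.07692 S between n2,n5
  Y(R10) = 0.002033 S between n3,n0
  Y(R11) = 0.0003165 S between n0,n6
  Y(R12) = 0.002865 S between n2,n5
  Y(R13) = 0.002315 S between n2,n1
  Y(R14) = 0.07634 S between n4,n5
  Y(R15) = 0.002299 S between n5,n2
  Y(R16) = 0.0002941 S between n4,n2
  Y(R17) = 0.04219 S between n6,n2
  Y(R18) = 0.003215 S between n6,n4
  Iprobe: injects 0.00909 A into n2 (from n0)
Assemble and solve the 6×6 MNA system:
  V(n1)=0.5482  V(n2)=0.6010  V(n3)=0.06909  V(n4)=0.4815  V(n5)=0.5875  V(n6)=0.5881

R_eq = 66.11 Ω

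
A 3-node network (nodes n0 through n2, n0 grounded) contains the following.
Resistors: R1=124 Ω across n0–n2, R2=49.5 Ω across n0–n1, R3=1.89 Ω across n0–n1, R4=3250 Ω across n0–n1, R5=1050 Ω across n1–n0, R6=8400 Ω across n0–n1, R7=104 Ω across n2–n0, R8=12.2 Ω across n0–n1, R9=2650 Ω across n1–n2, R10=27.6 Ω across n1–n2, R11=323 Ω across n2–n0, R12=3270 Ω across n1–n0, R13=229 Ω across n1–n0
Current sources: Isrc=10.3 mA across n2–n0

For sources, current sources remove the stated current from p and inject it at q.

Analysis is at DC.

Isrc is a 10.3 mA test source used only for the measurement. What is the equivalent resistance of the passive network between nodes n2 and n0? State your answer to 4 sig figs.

R_eq = 18.05 Ω

Apply KCL at each of the 2 non-ground nodes and solve the resulting linear system.
Node n1: branches {R2, R3, R4, R5, R6, R8, R9, R10, R12, R13} → V_1 = -0.01010
Node n2: branches {R1, R7, R9, R10, R11, Isrc} → V_2 = -0.1859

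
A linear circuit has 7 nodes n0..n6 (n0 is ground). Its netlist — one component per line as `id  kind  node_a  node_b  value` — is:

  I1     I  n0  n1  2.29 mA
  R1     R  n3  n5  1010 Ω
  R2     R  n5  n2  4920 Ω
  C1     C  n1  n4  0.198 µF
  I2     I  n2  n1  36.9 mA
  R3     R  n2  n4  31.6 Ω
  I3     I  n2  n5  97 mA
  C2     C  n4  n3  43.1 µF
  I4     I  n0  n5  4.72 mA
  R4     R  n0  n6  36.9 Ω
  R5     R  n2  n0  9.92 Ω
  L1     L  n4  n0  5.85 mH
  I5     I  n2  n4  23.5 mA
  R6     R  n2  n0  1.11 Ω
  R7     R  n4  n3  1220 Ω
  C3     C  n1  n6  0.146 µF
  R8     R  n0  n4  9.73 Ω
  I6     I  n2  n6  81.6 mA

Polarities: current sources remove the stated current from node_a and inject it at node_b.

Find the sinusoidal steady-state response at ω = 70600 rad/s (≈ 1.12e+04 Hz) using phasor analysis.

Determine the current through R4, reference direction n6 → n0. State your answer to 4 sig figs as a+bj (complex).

0.09419-0.01496j A

Apply KCL at each of the 6 non-ground nodes and solve the resulting linear system.
Node n1: branches {I1, C1, I2, C3} → V_1 = 2.024-1.774j
Node n2: branches {R2, I2, R3, I3, R5, I5, R6, I6} → V_2 = -0.1851+0.003976j
Node n3: branches {R1, C2, R7} → V_3 = 0.9532+0.1016j
Node n4: branches {C1, R3, C2, L1, I5, R7, R8} → V_4 = 0.9532+0.1293j
Node n5: branches {R1, R2, I3, I4} → V_5 = 86.00+0.08501j
Node n6: branches {R4, C3, I6} → V_6 = 3.476-0.5522j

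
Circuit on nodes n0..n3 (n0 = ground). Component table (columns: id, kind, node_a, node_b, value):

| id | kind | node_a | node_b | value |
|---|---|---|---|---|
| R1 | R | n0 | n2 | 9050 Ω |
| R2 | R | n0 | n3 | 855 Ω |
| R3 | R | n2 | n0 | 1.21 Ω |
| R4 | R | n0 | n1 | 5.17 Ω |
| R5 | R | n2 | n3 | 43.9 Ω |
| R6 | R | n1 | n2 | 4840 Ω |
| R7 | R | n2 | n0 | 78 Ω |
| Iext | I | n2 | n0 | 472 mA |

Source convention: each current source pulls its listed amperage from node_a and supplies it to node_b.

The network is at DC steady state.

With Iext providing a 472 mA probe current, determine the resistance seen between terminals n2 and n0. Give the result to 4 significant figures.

Element admittances at DC:
  Y(R1) = 0.0001105 S between n0,n2
  Y(R2) = 0.001170 S between n0,n3
  Y(R3) = 0.8264 S between n2,n0
  Y(R4) = 0.1934 S between n0,n1
  Y(R5) = 0.02278 S between n2,n3
  Y(R6) = 0.0002066 S between n1,n2
  Y(R7) = 0.01282 S between n2,n0
  Iext: injects 0.472 A into n0 (from n2)
Assemble and solve the 3×3 MNA system:
  V(n1)=-0.0005991  V(n2)=-0.5614  V(n3)=-0.5340

R_eq = 1.189 Ω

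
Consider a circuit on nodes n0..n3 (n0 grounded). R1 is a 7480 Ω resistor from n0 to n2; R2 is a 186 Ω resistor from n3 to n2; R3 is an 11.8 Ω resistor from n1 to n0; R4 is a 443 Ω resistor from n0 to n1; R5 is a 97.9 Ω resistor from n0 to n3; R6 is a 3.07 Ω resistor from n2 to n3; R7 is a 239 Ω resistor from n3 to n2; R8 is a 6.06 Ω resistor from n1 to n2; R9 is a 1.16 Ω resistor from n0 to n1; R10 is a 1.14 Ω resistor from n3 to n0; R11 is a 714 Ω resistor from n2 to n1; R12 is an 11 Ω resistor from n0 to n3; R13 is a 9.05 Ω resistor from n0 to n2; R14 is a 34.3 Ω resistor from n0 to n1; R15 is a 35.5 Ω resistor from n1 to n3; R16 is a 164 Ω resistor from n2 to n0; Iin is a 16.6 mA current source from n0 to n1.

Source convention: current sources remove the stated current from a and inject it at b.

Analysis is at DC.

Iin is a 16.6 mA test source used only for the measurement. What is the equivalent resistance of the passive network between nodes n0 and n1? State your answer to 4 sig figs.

Element admittances at DC:
  Y(R1) = 0.0001337 S between n0,n2
  Y(R2) = 0.005376 S between n3,n2
  Y(R3) = 0.08475 S between n1,n0
  Y(R4) = 0.002257 S between n0,n1
  Y(R5) = 0.01021 S between n0,n3
  Y(R6) = 0.3257 S between n2,n3
  Y(R7) = 0.004184 S between n3,n2
  Y(R8) = 0.1650 S between n1,n2
  Y(R9) = 0.8621 S between n0,n1
  Y(R10) = 0.8772 S between n3,n0
  Y(R11) = 0.001401 S between n2,n1
  Y(R12) = 0.09091 S between n0,n3
  Y(R13) = 0.1105 S between n0,n2
  Y(R14) = 0.02915 S between n0,n1
  Y(R15) = 0.02817 S between n1,n3
  Y(R16) = 0.006098 S between n2,n0
  Iin: injects 0.0166 A into n1 (from n0)
Assemble and solve the 3×3 MNA system:
  V(n1)=0.01488  V(n2)=0.004826  V(n3)=0.001518

R_eq = 0.8961 Ω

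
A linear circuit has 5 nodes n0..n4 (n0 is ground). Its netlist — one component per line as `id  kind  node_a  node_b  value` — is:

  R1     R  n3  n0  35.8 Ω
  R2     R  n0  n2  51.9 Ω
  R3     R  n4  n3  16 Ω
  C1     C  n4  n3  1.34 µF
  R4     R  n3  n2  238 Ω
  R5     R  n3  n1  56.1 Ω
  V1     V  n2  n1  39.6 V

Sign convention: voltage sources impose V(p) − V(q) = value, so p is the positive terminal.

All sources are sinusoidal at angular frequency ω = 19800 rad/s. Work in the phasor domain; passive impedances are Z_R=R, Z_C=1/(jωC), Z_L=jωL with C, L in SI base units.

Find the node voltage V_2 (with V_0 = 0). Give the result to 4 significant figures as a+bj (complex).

Apply KCL at each of the 4 non-ground nodes and solve the resulting linear system.
Node n1: branches {R5, V1} → V_1 = -27.10+0.000j
Node n2: branches {R2, R4, V1} → V_2 = 12.50+0.000j
Node n3: branches {R1, R3, C1, R4, R5} → V_3 = -8.620+0.000j
Node n4: branches {R3, C1} → V_4 = -8.620+0.000j
Source currents: i(V1)=-0.3295+0.000j

12.50+0.000j V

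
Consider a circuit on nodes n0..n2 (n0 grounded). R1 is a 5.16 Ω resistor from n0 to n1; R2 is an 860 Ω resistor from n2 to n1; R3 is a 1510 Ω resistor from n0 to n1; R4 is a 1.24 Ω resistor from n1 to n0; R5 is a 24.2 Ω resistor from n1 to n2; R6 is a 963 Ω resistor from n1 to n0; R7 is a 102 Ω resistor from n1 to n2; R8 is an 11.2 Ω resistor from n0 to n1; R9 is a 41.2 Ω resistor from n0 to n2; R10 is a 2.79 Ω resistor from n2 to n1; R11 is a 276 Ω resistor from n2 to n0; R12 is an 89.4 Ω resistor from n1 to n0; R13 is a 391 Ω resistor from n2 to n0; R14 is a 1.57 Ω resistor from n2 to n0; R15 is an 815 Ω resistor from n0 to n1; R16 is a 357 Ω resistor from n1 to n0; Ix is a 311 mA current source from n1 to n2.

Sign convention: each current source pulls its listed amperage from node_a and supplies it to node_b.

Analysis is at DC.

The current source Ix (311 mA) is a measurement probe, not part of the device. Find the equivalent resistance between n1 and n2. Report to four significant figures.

R_eq = 1.209 Ω

Apply KCL at each of the 2 non-ground nodes and solve the resulting linear system.
Node n1: branches {R1, R2, R3, R4, R5, R6, R7, R8, R10, R12, R15, R16, Ix} → V_1 = -0.1415
Node n2: branches {R2, R5, R7, R9, R10, R11, R13, R14, Ix} → V_2 = 0.2346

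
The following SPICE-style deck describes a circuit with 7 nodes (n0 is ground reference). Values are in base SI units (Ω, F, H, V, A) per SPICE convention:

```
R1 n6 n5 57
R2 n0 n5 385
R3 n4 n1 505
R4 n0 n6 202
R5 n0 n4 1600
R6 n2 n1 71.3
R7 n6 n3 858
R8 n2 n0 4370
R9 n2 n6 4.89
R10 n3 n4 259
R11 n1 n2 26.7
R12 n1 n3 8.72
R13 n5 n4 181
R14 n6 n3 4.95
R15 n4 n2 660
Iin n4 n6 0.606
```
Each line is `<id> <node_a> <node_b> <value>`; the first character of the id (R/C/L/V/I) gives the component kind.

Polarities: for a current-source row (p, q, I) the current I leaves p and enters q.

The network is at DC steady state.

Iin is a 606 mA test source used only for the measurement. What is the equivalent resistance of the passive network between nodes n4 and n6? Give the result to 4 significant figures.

R_eq = 83.51 Ω

MNA unknowns: 6 node voltages V₁..V_6
R1: Y=0.01754 on G[6,5]
R2: Y=0.002597 on G[0,5]
R3: Y=0.001980 on G[4,1]
R4: Y=0.004950 on G[0,6]
R5: Y=0.0006250 on G[0,4]
R6: Y=0.01403 on G[2,1]
R7: Y=0.001166 on G[6,3]
R8: Y=0.0002288 on G[2,0]
R9: Y=0.2045 on G[2,6]
R10: Y=0.003861 on G[3,4]
R11: Y=0.03745 on G[1,2]
R12: Y=0.1147 on G[1,3]
R13: Y=0.005525 on G[5,4]
R14: Y=0.2020 on G[6,3]
R15: Y=0.001515 on G[4,2]
Iin: z[4]−=0.606, z[6]+=0.606
solve → V1=5.795, V2=6.760, V3=6.208, V4=-43.23, V5=-4.260, V6=7.380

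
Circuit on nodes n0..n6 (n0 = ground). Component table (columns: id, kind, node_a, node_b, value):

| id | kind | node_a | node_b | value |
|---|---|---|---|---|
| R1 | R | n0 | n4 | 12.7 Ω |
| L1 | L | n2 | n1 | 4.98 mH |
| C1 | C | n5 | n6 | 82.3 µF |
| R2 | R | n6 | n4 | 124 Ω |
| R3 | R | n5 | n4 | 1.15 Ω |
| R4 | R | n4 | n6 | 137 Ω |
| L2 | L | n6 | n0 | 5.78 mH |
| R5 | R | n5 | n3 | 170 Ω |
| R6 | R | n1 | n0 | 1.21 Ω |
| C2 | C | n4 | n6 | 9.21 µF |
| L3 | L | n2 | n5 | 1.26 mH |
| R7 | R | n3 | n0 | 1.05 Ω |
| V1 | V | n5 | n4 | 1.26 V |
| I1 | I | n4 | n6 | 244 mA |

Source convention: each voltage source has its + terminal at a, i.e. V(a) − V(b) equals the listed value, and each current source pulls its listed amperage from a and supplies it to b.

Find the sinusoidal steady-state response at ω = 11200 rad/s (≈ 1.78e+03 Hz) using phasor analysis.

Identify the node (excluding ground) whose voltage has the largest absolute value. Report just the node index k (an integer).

5

Apply KCL at each of the 6 non-ground nodes and solve the resulting linear system.
Node n1: branches {L1, R6} → V_1 = 0.006556-0.01864j
Node n2: branches {L1, L3} → V_2 = 0.8657+0.2836j
Node n3: branches {R5, R7} → V_3 = 0.006648+0.002210j
Node n4: branches {R1, R2, R3, R4, C2, V1, I1} → V_4 = -0.1769+0.3600j
Node n5: branches {C1, R3, R5, L3, V1} → V_5 = 1.083+0.3600j
Node n6: branches {C1, R2, R4, L2, C2, I1} → V_6 = 0.9742+0.1413j
Source currents: i(V1)=-0.9058-0.08704j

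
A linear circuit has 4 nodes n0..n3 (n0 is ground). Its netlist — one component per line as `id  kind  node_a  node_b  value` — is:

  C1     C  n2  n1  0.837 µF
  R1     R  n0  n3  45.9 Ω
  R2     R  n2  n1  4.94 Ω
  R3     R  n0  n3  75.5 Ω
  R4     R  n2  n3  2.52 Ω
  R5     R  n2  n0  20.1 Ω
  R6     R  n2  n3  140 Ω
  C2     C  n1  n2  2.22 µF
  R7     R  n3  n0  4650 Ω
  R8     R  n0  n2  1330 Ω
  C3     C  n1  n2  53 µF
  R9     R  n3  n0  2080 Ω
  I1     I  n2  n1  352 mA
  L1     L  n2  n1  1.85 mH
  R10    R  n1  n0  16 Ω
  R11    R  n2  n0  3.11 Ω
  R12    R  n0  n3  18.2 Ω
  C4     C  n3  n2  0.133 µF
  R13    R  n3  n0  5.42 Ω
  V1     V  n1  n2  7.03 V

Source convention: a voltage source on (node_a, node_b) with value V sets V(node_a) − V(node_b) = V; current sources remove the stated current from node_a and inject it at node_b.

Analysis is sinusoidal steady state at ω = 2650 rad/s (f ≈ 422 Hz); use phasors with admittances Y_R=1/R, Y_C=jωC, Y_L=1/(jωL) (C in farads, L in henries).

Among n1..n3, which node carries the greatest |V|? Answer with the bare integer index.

Apply KCL at each of the 3 non-ground nodes and solve the resulting linear system.
Node n1: branches {C1, R2, C2, C3, I1, L1, R10, V1} → V_1 = 6.296+7.104e-05j
Node n2: branches {C1, R2, R4, R5, R6, C2, R8, C3, I1, L1, R11, C4, V1} → V_2 = -0.7345+7.104e-05j
Node n3: branches {R1, R3, R4, R6, R7, R9, R12, C4, R13} → V_3 = -0.4369-0.0001122j
Source currents: i(V1)=-1.465+0.3896j

1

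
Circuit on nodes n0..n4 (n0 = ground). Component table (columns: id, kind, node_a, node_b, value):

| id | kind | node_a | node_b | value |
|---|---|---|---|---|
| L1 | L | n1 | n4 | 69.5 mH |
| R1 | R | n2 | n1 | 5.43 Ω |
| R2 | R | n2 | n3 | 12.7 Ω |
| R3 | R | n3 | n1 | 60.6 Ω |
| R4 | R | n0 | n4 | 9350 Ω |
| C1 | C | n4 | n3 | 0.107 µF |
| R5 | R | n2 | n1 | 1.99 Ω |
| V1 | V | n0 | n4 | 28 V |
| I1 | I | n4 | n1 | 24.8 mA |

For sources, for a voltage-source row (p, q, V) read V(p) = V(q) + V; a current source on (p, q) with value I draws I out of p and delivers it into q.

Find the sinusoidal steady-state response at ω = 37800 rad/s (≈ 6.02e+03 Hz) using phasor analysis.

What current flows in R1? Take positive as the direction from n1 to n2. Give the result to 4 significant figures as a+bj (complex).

Apply KCL at each of the 4 non-ground nodes and solve the resulting linear system.
Node n1: branches {L1, R1, R3, R5, I1} → V_1 = -27.65-6.767j
Node n2: branches {R1, R2, R5} → V_2 = -27.69-6.767j
Node n3: branches {R2, R3, C1} → V_3 = -27.97-6.768j
Node n4: branches {L1, R4, C1, V1, I1} → V_4 = -28.00+0.000j
Source currents: i(V1)=-0.002995+0.000j

0.005952+2.870e-05j A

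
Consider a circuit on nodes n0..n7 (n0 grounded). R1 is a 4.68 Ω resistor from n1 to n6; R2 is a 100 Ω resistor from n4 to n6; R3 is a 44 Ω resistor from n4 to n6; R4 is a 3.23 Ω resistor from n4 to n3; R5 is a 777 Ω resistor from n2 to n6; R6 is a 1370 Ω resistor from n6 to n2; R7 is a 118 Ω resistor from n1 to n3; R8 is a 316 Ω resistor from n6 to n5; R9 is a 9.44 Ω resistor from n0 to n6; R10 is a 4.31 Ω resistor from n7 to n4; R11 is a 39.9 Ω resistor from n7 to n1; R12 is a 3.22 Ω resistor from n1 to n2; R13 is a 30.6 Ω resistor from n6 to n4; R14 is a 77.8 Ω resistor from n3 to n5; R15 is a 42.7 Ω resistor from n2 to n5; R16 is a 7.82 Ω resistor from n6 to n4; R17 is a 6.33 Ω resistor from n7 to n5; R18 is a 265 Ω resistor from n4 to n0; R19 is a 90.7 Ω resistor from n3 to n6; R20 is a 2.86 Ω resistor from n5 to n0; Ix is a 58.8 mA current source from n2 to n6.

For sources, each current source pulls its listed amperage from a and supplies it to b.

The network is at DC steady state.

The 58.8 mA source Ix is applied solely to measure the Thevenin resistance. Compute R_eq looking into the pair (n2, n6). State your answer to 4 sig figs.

MNA unknowns: 7 node voltages V₁..V_7
R1: Y=0.2137 on G[1,6]
R2: Y=0.01000 on G[4,6]
R3: Y=0.02273 on G[4,6]
R4: Y=0.3096 on G[4,3]
R5: Y=0.001287 on G[2,6]
R6: Y=0.0007299 on G[6,2]
R7: Y=0.008475 on G[1,3]
R8: Y=0.003165 on G[6,5]
R9: Y=0.1059 on G[0,6]
R10: Y=0.2320 on G[7,4]
R11: Y=0.02506 on G[7,1]
R12: Y=0.3106 on G[1,2]
R13: Y=0.03268 on G[6,4]
R14: Y=0.01285 on G[3,5]
R15: Y=0.02342 on G[2,5]
R16: Y=0.1279 on G[6,4]
R17: Y=0.1580 on G[7,5]
R18: Y=0.003774 on G[4,0]
R19: Y=0.01103 on G[3,6]
R20: Y=0.3497 on G[5,0]
Ix: z[2]−=0.0588, z[6]+=0.0588
solve → V1=-0.1623, V2=-0.3258, V3=0.01121, V4=0.01567, V5=-0.01538, V6=0.05022, V7=-0.006894

R_eq = 6.394 Ω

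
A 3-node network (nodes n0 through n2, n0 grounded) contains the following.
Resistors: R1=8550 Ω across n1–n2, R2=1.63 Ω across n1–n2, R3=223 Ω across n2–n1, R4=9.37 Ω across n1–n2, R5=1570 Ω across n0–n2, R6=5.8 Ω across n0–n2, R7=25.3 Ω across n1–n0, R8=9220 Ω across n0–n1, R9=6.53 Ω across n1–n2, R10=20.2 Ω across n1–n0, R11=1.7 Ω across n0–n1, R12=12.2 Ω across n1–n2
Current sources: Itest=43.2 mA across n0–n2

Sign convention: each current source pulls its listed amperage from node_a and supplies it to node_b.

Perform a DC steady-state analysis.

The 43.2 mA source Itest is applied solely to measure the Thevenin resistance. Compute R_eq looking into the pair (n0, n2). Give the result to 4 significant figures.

R_eq = 1.754 Ω

Apply KCL at each of the 2 non-ground nodes and solve the resulting linear system.
Node n1: branches {R1, R2, R3, R4, R7, R8, R9, R10, R11, R12} → V_1 = 0.04442
Node n2: branches {R1, R2, R3, R4, R5, R6, R9, R12, Itest} → V_2 = 0.07576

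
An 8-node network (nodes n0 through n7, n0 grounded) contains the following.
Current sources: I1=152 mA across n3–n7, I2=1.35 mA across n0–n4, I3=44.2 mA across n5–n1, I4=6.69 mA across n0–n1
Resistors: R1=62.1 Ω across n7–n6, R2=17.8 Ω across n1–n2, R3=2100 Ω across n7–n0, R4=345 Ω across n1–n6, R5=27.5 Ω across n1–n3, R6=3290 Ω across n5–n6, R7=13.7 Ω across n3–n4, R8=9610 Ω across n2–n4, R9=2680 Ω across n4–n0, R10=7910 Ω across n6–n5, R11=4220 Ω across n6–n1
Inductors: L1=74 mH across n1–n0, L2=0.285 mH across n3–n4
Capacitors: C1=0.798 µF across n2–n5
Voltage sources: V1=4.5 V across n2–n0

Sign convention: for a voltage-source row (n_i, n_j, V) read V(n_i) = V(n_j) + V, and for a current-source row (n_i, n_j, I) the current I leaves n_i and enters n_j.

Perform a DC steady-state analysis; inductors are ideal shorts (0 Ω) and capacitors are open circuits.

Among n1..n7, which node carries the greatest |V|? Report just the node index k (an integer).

Apply KCL at each of the 7 non-ground nodes and solve the resulting linear system.
Node n1: branches {R2, L1, R4, R5, I3, I4, R11} → V_1 = 0.000
Node n2: branches {R2, C1, R8, V1} → V_2 = 4.500
Node n3: branches {I1, R5, L2, R7} → V_3 = -4.077
Node n4: branches {I2, L2, R7, R8, R9} → V_4 = -4.077
Node n5: branches {C1, R6, I3, R10} → V_5 = -73.95
Node n6: branches {R1, R4, R6, R10, R11} → V_6 = 28.75
Node n7: branches {I1, R1, R3} → V_7 = 37.09
Source currents: i(L1)=0.2456, i(L2)=-0.003764, i(V1)=-0.2537

5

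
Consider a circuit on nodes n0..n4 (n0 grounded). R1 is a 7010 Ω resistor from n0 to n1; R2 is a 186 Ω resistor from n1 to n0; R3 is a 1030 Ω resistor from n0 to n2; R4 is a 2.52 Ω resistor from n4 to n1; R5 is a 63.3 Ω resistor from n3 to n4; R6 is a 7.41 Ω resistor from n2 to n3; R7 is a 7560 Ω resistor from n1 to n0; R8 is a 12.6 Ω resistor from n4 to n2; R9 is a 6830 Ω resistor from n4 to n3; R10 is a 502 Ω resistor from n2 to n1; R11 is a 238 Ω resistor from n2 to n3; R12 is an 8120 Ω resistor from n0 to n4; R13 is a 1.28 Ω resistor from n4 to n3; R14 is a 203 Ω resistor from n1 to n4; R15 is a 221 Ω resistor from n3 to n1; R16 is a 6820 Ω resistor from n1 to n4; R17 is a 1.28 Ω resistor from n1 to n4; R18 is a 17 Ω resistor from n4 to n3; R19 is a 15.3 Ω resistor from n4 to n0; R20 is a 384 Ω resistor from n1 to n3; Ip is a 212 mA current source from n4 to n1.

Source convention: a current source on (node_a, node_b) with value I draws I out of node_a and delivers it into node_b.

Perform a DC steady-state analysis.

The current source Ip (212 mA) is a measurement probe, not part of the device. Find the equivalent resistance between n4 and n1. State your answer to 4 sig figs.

Element admittances at DC:
  Y(R1) = 0.0001427 S between n0,n1
  Y(R2) = 0.005376 S between n1,n0
  Y(R3) = 0.0009709 S between n0,n2
  Y(R4) = 0.3968 S between n4,n1
  Y(R5) = 0.01580 S between n3,n4
  Y(R6) = 0.1350 S between n2,n3
  Y(R7) = 0.0001323 S between n1,n0
  Y(R8) = 0.07937 S between n4,n2
  Y(R9) = 0.0001464 S between n4,n3
  Y(R10) = 0.001992 S between n2,n1
  Y(R11) = 0.004202 S between n2,n3
  Y(R12) = 0.0001232 S between n0,n4
  Y(R13) = 0.7812 S between n4,n3
  Y(R14) = 0.004926 S between n1,n4
  Y(R15) = 0.004525 S between n3,n1
  Y(R16) = 0.0001466 S between n1,n4
  Y(R17) = 0.7812 S between n1,n4
  Y(R18) = 0.05882 S between n4,n3
  Y(R19) = 0.06536 S between n4,n0
  Y(R20) = 0.002604 S between n1,n3
  Ip: injects 0.212 A into n1 (from n4)
Assemble and solve the 4×4 MNA system:
  V(n1)=0.1631  V(n2)=-0.01123  V(n3)=-0.01228  V(n4)=-0.01391

R_eq = 0.8352 Ω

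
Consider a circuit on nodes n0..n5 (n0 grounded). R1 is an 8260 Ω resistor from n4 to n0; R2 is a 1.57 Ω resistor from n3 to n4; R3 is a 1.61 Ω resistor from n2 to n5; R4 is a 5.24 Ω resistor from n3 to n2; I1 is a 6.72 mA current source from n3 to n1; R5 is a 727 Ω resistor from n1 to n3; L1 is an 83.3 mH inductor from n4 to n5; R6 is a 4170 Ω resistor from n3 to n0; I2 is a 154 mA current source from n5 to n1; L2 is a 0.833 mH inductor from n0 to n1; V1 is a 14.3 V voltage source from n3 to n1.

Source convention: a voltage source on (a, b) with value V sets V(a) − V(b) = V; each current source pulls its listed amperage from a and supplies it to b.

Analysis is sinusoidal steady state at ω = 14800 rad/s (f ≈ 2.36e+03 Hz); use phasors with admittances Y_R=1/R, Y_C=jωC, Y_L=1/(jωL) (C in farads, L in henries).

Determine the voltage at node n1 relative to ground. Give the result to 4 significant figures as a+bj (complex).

-0.0002810-0.06362j V

Apply KCL at each of the 5 non-ground nodes and solve the resulting linear system.
Node n1: branches {I1, R5, I2, L2, V1} → V_1 = -0.0002810-0.06362j
Node n2: branches {R3, R4} → V_2 = 13.49-0.06809j
Node n3: branches {R2, R4, I1, R5, R6, V1} → V_3 = 14.30-0.06362j
Node n4: branches {R1, R2, L1} → V_4 = 14.30-0.06226j
Node n5: branches {R3, L1, I2} → V_5 = 13.24-0.06946j
Source currents: i(V1)=-0.1855+2.279e-05j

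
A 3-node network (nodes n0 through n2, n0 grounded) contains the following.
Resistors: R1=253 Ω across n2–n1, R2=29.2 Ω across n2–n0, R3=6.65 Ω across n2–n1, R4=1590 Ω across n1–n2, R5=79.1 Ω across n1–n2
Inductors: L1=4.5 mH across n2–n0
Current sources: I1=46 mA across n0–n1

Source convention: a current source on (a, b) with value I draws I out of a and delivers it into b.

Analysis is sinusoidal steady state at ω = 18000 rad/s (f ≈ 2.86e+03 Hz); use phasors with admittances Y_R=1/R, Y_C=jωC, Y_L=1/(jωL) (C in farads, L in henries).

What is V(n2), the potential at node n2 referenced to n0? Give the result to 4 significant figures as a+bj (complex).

MNA unknowns: 2 node voltages V₁..V_2
R1: Y=0.003953+0.000j on G[2,1]
L1: Y=0.000-0.01235j on G[2,0]
R2: Y=0.03425+0.000j on G[2,0]
R3: Y=0.1504+0.000j on G[2,1]
R4: Y=0.0006289+0.000j on G[1,2]
R5: Y=0.01264+0.000j on G[1,2]
I1: z[0]−=0.046, z[1]+=0.046
solve → V1=1.463+0.4285j, V2=1.189+0.4285j

1.189+0.4285j V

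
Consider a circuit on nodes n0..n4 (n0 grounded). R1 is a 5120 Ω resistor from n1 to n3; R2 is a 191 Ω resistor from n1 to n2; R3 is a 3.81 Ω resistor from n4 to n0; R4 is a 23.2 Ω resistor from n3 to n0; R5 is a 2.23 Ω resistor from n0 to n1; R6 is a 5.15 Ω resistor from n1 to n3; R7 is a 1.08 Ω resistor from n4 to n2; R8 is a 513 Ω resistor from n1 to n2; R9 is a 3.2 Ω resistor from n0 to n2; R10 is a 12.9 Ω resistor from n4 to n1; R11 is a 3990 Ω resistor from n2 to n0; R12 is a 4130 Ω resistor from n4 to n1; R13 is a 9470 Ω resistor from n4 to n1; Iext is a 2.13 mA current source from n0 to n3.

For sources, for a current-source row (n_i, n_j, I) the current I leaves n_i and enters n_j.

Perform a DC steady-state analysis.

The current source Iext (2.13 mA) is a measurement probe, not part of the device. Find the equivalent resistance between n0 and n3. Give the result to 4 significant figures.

Element admittances at DC:
  Y(R1) = 0.0001953 S between n1,n3
  Y(R2) = 0.005236 S between n1,n2
  Y(R3) = 0.2625 S between n4,n0
  Y(R4) = 0.04310 S between n3,n0
  Y(R5) = 0.4484 S between n0,n1
  Y(R6) = 0.1942 S between n1,n3
  Y(R7) = 0.9259 S between n4,n2
  Y(R8) = 0.001949 S between n1,n2
  Y(R9) = 0.3125 S between n0,n2
  Y(R10) = 0.07752 S between n4,n1
  Y(R11) = 0.0002506 S between n2,n0
  Y(R12) = 0.0002421 S between n4,n1
  Y(R13) = 0.0001056 S between n4,n1
  Iext: injects 0.00213 A into n3 (from n0)
Assemble and solve the 4×4 MNA system:
  V(n1)=0.003131  V(n2)=0.0003530  V(n3)=0.01153  V(n4)=0.0004507

R_eq = 5.414 Ω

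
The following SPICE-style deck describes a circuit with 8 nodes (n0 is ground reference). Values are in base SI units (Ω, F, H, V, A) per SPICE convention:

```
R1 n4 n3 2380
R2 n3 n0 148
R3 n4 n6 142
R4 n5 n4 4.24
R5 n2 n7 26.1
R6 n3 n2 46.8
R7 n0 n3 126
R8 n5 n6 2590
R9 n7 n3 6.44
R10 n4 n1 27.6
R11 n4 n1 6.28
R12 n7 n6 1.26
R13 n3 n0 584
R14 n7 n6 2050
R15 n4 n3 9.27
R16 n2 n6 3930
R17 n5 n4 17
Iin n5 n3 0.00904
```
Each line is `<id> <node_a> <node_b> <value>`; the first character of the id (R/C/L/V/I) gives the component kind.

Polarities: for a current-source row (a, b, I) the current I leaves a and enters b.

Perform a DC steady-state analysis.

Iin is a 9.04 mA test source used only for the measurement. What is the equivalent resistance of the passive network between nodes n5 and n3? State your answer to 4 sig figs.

Element admittances at DC:
  Y(R1) = 0.0004202 S between n4,n3
  Y(R2) = 0.006757 S between n3,n0
  Y(R3) = 0.007042 S between n4,n6
  Y(R4) = 0.2358 S between n5,n4
  Y(R5) = 0.03831 S between n2,n7
  Y(R6) = 0.02137 S between n3,n2
  Y(R7) = 0.007937 S between n0,n3
  Y(R8) = 0.0003861 S between n5,n6
  Y(R9) = 0.1553 S between n7,n3
  Y(R10) = 0.03623 S between n4,n1
  Y(R11) = 0.1592 S between n4,n1
  Y(R12) = 0.7937 S between n7,n6
  Y(R13) = 0.001712 S between n3,n0
  Y(R14) = 0.0004878 S between n7,n6
  Y(R15) = 0.1079 S between n4,n3
  Y(R16) = 0.0002545 S between n2,n6
  Y(R17) = 0.05882 S between n5,n4
  Iin: injects 0.00904 A into n3 (from n5)
Assemble and solve the 7×7 MNA system:
  V(n1)=-0.07827  V(n2)=-0.002147  V(n3)=0.000  V(n4)=-0.07827  V(n5)=-0.1088  V(n6)=-0.004040  V(n7)=-0.003332

R_eq = 12.04 Ω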